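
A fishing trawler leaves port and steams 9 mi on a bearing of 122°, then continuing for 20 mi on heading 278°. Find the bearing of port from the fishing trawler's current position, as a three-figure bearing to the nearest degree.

Leg 1 (122°, 9 mi): east 9 sin 122° = 7.63, north 9 cos 122° = -4.77
Leg 2 (278°, 20 mi): east 20 sin 278° = -19.81, north 20 cos 278° = 2.78
Net displacement: -12.17 east, -1.99 north. Direction back to start is (12.17, 1.99): bearing = atan2(12.17, 1.99) mod 360° = 80.73° ≈ 081°.

081°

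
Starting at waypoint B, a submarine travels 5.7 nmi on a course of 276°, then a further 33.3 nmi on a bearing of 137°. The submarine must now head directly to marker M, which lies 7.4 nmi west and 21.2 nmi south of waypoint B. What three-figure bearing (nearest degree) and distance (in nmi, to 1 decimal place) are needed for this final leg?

Leg 1 (276°, 5.7 nmi): east 5.7 sin 276° = -5.67, north 5.7 cos 276° = 0.60
Leg 2 (137°, 33.3 nmi): east 33.3 sin 137° = 22.71, north 33.3 cos 137° = -24.35
Current position: (17.04, -23.76). Target: (-7.4, -21.2). Remaining: Δeast = -24.44, Δnorth = 2.56.
Bearing = atan2(-24.44, 2.56) mod 360° = 275.98°; distance = √((-24.44)² + (2.56)²) = 24.575 nmi.

276°, 24.6 nmi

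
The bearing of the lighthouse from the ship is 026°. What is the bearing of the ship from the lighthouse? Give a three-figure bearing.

Back-bearing = 026° + 180° = 206°.

206°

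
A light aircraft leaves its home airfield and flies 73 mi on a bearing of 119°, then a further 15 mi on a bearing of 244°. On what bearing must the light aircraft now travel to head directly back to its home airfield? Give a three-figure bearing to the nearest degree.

310°

Leg 1 (119°, 73 mi): east 73 sin 119° = 63.85, north 73 cos 119° = -35.39
Leg 2 (244°, 15 mi): east 15 sin 244° = -13.48, north 15 cos 244° = -6.58
Net displacement: 50.37 east, -41.97 north. Direction back to start is (-50.37, 41.97): bearing = atan2(-50.37, 41.97) mod 360° = 309.80° ≈ 310°.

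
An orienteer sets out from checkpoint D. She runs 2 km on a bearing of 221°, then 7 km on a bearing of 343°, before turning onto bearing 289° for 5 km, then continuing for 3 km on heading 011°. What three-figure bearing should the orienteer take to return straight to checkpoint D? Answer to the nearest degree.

Leg 1 (221°, 2 km): east 2 sin 221° = -1.31, north 2 cos 221° = -1.51
Leg 2 (343°, 7 km): east 7 sin 343° = -2.05, north 7 cos 343° = 6.69
Leg 3 (289°, 5 km): east 5 sin 289° = -4.73, north 5 cos 289° = 1.63
Leg 4 (011°, 3 km): east 3 sin 11° = 0.57, north 3 cos 11° = 2.94
Net displacement: -7.51 east, 9.76 north. Direction back to start is (7.51, -9.76): bearing = atan2(7.51, -9.76) mod 360° = 142.40° ≈ 142°.

142°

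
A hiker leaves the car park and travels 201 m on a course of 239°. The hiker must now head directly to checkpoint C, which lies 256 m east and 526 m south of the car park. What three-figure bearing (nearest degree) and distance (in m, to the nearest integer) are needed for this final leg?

Leg 1 (239°, 201 m): east 201 sin 239° = -172.29, north 201 cos 239° = -103.52
Current position: (-172.29, -103.52). Target: (256, -526). Remaining: Δeast = 428.29, Δnorth = -422.48.
Bearing = atan2(428.29, -422.48) mod 360° = 134.61°; distance = √((428.29)² + (-422.48)²) = 601.598 m.

135°, 602 m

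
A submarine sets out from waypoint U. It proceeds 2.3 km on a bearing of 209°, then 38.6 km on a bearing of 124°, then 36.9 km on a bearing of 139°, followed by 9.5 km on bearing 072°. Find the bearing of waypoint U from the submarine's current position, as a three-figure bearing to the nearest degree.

Leg 1 (209°, 2.3 km): east 2.3 sin 209° = -1.12, north 2.3 cos 209° = -2.01
Leg 2 (124°, 38.6 km): east 38.6 sin 124° = 32.00, north 38.6 cos 124° = -21.58
Leg 3 (139°, 36.9 km): east 36.9 sin 139° = 24.21, north 36.9 cos 139° = -27.85
Leg 4 (072°, 9.5 km): east 9.5 sin 72° = 9.04, north 9.5 cos 72° = 2.94
Net displacement: 64.13 east, -48.51 north. Direction back to start is (-64.13, 48.51): bearing = atan2(-64.13, 48.51) mod 360° = 307.11° ≈ 307°.

307°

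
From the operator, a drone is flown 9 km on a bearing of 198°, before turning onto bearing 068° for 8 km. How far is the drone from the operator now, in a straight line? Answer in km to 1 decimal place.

Leg 1 (198°, 9 km): east 9 sin 198° = -2.78, north 9 cos 198° = -8.56
Leg 2 (068°, 8 km): east 8 sin 68° = 7.42, north 8 cos 68° = 3.00
Net: 4.64 east, -5.56 north. Distance = √((4.64)² + (-5.56)²) = 7.241 km.

7.2 km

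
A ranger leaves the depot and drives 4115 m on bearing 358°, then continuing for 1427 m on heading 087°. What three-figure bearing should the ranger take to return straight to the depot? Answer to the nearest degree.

Leg 1 (358°, 4115 m): east 4115 sin 358° = -143.61, north 4115 cos 358° = 4112.49
Leg 2 (087°, 1427 m): east 1427 sin 87° = 1425.04, north 1427 cos 87° = 74.68
Net displacement: 1281.43 east, 4187.18 north. Direction back to start is (-1281.43, -4187.18): bearing = atan2(-1281.43, -4187.18) mod 360° = 197.02° ≈ 197°.

197°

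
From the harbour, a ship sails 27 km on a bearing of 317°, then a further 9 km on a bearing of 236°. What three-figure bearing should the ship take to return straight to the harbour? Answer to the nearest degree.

Leg 1 (317°, 27 km): east 27 sin 317° = -18.41, north 27 cos 317° = 19.75
Leg 2 (236°, 9 km): east 9 sin 236° = -7.46, north 9 cos 236° = -5.03
Net displacement: -25.88 east, 14.71 north. Direction back to start is (25.88, -14.71): bearing = atan2(25.88, -14.71) mod 360° = 119.62° ≈ 120°.

120°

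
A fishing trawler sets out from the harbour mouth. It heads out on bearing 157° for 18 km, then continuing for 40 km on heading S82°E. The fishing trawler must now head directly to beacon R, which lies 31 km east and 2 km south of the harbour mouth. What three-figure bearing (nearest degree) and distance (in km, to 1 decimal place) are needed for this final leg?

322°, 25.5 km

Leg 1 (157°, 18 km): east 18 sin 157° = 7.03, north 18 cos 157° = -16.57
Leg 2 (S82°E, 40 km): east 40 sin 98° = 39.61, north 40 cos 98° = -5.57
Current position: (46.64, -22.14). Target: (31, -2). Remaining: Δeast = -15.64, Δnorth = 20.14.
Bearing = atan2(-15.64, 20.14) mod 360° = 322.16°; distance = √((-15.64)² + (20.14)²) = 25.499 km.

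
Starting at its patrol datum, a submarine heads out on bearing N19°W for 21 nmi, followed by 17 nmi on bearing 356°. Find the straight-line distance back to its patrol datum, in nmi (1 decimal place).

37.7 nmi

Leg 1 (N19°W, 21 nmi): east 21 sin 341° = -6.84, north 21 cos 341° = 19.86
Leg 2 (356°, 17 nmi): east 17 sin 356° = -1.19, north 17 cos 356° = 16.96
Net: -8.02 east, 36.81 north. Distance = √((-8.02)² + (36.81)²) = 37.679 nmi.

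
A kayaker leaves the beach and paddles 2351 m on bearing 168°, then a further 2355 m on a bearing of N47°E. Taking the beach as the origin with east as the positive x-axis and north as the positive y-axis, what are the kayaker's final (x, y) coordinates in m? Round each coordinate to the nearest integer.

(2211, -694)

Leg 1 (168°, 2351 m): east 2351 sin 168° = 488.80, north 2351 cos 168° = -2299.63
Leg 2 (N47°E, 2355 m): east 2355 sin 47° = 1722.34, north 2355 cos 47° = 1606.11
Summing: 2211.14 m east, -693.52 m north → (2211, -694).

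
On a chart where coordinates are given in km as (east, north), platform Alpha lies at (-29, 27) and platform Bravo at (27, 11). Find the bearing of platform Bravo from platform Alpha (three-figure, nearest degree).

Δeast = 27 − -29 = 56.00; Δnorth = 11 − 27 = -16.00.
Bearing = atan2(Δeast, Δnorth) mod 360° = 105.95° ≈ 106°.

106°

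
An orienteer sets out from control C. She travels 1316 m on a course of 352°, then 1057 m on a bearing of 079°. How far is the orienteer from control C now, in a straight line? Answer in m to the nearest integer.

Leg 1 (352°, 1316 m): east 1316 sin 352° = -183.15, north 1316 cos 352° = 1303.19
Leg 2 (079°, 1057 m): east 1057 sin 79° = 1037.58, north 1057 cos 79° = 201.69
Net: 854.43 east, 1504.88 north. Distance = √((854.43)² + (1504.88)²) = 1730.522 m.

1731 m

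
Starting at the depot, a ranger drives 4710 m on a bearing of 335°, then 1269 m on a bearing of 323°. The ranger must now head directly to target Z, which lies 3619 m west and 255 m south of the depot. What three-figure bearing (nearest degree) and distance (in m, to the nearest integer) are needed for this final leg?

189°, 5604 m

Leg 1 (335°, 4710 m): east 4710 sin 335° = -1990.53, north 4710 cos 335° = 4268.71
Leg 2 (323°, 1269 m): east 1269 sin 323° = -763.70, north 1269 cos 323° = 1013.47
Current position: (-2754.24, 5282.18). Target: (-3619, -255). Remaining: Δeast = -864.76, Δnorth = -5537.18.
Bearing = atan2(-864.76, -5537.18) mod 360° = 188.88°; distance = √((-864.76)² + (-5537.18)²) = 5604.298 m.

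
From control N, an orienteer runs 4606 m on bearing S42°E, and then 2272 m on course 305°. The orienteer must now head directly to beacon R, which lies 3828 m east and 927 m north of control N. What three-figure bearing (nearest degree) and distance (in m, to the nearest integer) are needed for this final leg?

Leg 1 (S42°E, 4606 m): east 4606 sin 138° = 3082.02, north 4606 cos 138° = -3422.93
Leg 2 (305°, 2272 m): east 2272 sin 305° = -1861.11, north 2272 cos 305° = 1303.17
Current position: (1220.90, -2119.76). Target: (3828, 927). Remaining: Δeast = 2607.10, Δnorth = 3046.76.
Bearing = atan2(2607.10, 3046.76) mod 360° = 40.55°; distance = √((2607.10)² + (3046.76)²) = 4009.950 m.

041°, 4010 m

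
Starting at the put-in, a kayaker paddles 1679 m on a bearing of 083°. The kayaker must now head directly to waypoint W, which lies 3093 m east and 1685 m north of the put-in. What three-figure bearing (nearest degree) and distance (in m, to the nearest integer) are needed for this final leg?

Leg 1 (083°, 1679 m): east 1679 sin 83° = 1666.48, north 1679 cos 83° = 204.62
Current position: (1666.48, 204.62). Target: (3093, 1685). Remaining: Δeast = 1426.52, Δnorth = 1480.38.
Bearing = atan2(1426.52, 1480.38) mod 360° = 43.94°; distance = √((1426.52)² + (1480.38)²) = 2055.839 m.

044°, 2056 m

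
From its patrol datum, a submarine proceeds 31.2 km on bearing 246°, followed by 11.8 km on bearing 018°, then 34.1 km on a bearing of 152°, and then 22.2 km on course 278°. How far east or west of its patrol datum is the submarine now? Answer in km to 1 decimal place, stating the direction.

Leg 1 (246°, 31.2 km): east 31.2 sin 246° = -28.50, north 31.2 cos 246° = -12.69
Leg 2 (018°, 11.8 km): east 11.8 sin 18° = 3.65, north 11.8 cos 18° = 11.22
Leg 3 (152°, 34.1 km): east 34.1 sin 152° = 16.01, north 34.1 cos 152° = -30.11
Leg 4 (278°, 22.2 km): east 22.2 sin 278° = -21.98, north 22.2 cos 278° = 3.09
Net east component: -30.83 km.

30.8 km west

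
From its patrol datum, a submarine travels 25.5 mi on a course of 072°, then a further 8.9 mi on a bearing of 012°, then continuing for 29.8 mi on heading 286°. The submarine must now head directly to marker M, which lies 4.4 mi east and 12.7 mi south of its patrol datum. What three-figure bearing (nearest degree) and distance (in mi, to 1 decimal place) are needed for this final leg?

170°, 38.1 mi

Leg 1 (072°, 25.5 mi): east 25.5 sin 72° = 24.25, north 25.5 cos 72° = 7.88
Leg 2 (012°, 8.9 mi): east 8.9 sin 12° = 1.85, north 8.9 cos 12° = 8.71
Leg 3 (286°, 29.8 mi): east 29.8 sin 286° = -28.65, north 29.8 cos 286° = 8.21
Current position: (-2.54, 24.80). Target: (4.4, -12.7). Remaining: Δeast = 6.94, Δnorth = -37.50.
Bearing = atan2(6.94, -37.50) mod 360° = 169.51°; distance = √((6.94)² + (-37.50)²) = 38.137 mi.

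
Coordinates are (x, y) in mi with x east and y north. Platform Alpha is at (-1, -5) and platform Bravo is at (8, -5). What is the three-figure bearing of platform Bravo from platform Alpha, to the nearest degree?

090°

Δeast = 8 − -1 = 9.00; Δnorth = -5 − -5 = 0.00.
Bearing = atan2(Δeast, Δnorth) mod 360° = 90.00° ≈ 090°.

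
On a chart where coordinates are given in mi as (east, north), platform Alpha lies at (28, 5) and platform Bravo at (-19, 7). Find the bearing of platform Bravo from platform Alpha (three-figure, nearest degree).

Δeast = -19 − 28 = -47.00; Δnorth = 7 − 5 = 2.00.
Bearing = atan2(Δeast, Δnorth) mod 360° = 272.44° ≈ 272°.

272°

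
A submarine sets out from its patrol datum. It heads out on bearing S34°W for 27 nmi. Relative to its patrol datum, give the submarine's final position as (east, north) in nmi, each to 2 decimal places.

Leg 1 (S34°W, 27 nmi): east 27 sin 214° = -15.10, north 27 cos 214° = -22.38
Summing: -15.10 nmi east, -22.38 nmi north → (-15.10, -22.38).

(-15.10, -22.38)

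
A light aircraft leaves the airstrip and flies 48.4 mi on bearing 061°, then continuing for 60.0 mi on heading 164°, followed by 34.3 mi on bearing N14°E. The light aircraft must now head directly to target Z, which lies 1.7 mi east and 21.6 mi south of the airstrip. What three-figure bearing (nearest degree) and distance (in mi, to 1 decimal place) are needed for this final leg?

252°, 68.7 mi

Leg 1 (061°, 48.4 mi): east 48.4 sin 61° = 42.33, north 48.4 cos 61° = 23.46
Leg 2 (164°, 60.0 mi): east 60.0 sin 164° = 16.54, north 60.0 cos 164° = -57.68
Leg 3 (N14°E, 34.3 mi): east 34.3 sin 14° = 8.30, north 34.3 cos 14° = 33.28
Current position: (67.17, -0.93). Target: (1.7, -21.6). Remaining: Δeast = -65.47, Δnorth = -20.67.
Bearing = atan2(-65.47, -20.67) mod 360° = 252.48°; distance = √((-65.47)² + (-20.67)²) = 68.653 mi.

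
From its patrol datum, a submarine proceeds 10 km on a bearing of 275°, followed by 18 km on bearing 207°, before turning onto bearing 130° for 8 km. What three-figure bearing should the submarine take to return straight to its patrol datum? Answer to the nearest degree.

031°

Leg 1 (275°, 10 km): east 10 sin 275° = -9.96, north 10 cos 275° = 0.87
Leg 2 (207°, 18 km): east 18 sin 207° = -8.17, north 18 cos 207° = -16.04
Leg 3 (130°, 8 km): east 8 sin 130° = 6.13, north 8 cos 130° = -5.14
Net displacement: -12.01 east, -20.31 north. Direction back to start is (12.01, 20.31): bearing = atan2(12.01, 20.31) mod 360° = 30.59° ≈ 031°.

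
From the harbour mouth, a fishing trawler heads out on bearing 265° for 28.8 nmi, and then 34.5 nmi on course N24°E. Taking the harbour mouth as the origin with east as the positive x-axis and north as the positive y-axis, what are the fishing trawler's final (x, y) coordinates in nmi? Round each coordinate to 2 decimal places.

(-14.66, 29.01)

Leg 1 (265°, 28.8 nmi): east 28.8 sin 265° = -28.69, north 28.8 cos 265° = -2.51
Leg 2 (N24°E, 34.5 nmi): east 34.5 sin 24° = 14.03, north 34.5 cos 24° = 31.52
Summing: -14.66 nmi east, 29.01 nmi north → (-14.66, 29.01).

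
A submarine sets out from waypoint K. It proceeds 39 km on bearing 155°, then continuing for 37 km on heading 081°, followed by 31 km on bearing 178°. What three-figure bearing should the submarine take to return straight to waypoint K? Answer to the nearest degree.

Leg 1 (155°, 39 km): east 39 sin 155° = 16.48, north 39 cos 155° = -35.35
Leg 2 (081°, 37 km): east 37 sin 81° = 36.54, north 37 cos 81° = 5.79
Leg 3 (178°, 31 km): east 31 sin 178° = 1.08, north 31 cos 178° = -30.98
Net displacement: 54.11 east, -60.54 north. Direction back to start is (-54.11, 60.54): bearing = atan2(-54.11, 60.54) mod 360° = 318.21° ≈ 318°.

318°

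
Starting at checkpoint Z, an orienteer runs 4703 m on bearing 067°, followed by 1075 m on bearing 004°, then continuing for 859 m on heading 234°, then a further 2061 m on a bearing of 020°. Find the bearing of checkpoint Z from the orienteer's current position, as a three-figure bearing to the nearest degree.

Leg 1 (067°, 4703 m): east 4703 sin 67° = 4329.13, north 4703 cos 67° = 1837.61
Leg 2 (004°, 1075 m): east 1075 sin 4° = 74.99, north 1075 cos 4° = 1072.38
Leg 3 (234°, 859 m): east 859 sin 234° = -694.95, north 859 cos 234° = -504.91
Leg 4 (020°, 2061 m): east 2061 sin 20° = 704.90, north 2061 cos 20° = 1936.71
Net displacement: 4414.08 east, 4341.79 north. Direction back to start is (-4414.08, -4341.79): bearing = atan2(-4414.08, -4341.79) mod 360° = 225.47° ≈ 225°.

225°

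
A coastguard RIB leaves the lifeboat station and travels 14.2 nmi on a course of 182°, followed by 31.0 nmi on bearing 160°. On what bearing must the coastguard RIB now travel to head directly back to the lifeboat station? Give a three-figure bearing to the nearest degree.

347°

Leg 1 (182°, 14.2 nmi): east 14.2 sin 182° = -0.50, north 14.2 cos 182° = -14.19
Leg 2 (160°, 31.0 nmi): east 31.0 sin 160° = 10.60, north 31.0 cos 160° = -29.13
Net displacement: 10.11 east, -43.32 north. Direction back to start is (-10.11, 43.32): bearing = atan2(-10.11, 43.32) mod 360° = 346.87° ≈ 347°.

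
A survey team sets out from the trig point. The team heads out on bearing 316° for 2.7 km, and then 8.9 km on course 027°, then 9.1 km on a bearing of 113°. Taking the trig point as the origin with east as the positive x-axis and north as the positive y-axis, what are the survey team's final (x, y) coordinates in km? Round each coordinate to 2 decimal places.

Leg 1 (316°, 2.7 km): east 2.7 sin 316° = -1.88, north 2.7 cos 316° = 1.94
Leg 2 (027°, 8.9 km): east 8.9 sin 27° = 4.04, north 8.9 cos 27° = 7.93
Leg 3 (113°, 9.1 km): east 9.1 sin 113° = 8.38, north 9.1 cos 113° = -3.56
Summing: 10.54 km east, 6.32 km north → (10.54, 6.32).

(10.54, 6.32)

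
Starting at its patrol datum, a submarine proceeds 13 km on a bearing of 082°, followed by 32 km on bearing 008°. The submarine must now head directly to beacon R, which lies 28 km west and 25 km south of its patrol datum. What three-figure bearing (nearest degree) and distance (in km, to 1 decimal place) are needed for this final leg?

218°, 74.0 km

Leg 1 (082°, 13 km): east 13 sin 82° = 12.87, north 13 cos 82° = 1.81
Leg 2 (008°, 32 km): east 32 sin 8° = 4.45, north 32 cos 8° = 31.69
Current position: (17.33, 33.50). Target: (-28, -25). Remaining: Δeast = -45.33, Δnorth = -58.50.
Bearing = atan2(-45.33, -58.50) mod 360° = 217.77°; distance = √((-45.33)² + (-58.50)²) = 74.004 km.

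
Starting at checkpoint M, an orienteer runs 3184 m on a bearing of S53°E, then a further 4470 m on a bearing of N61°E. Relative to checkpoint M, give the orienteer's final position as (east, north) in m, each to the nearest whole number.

(6452, 251)

Leg 1 (S53°E, 3184 m): east 3184 sin 127° = 2542.86, north 3184 cos 127° = -1916.18
Leg 2 (N61°E, 4470 m): east 4470 sin 61° = 3909.55, north 4470 cos 61° = 2167.10
Summing: 6452.41 m east, 250.92 m north → (6452, 251).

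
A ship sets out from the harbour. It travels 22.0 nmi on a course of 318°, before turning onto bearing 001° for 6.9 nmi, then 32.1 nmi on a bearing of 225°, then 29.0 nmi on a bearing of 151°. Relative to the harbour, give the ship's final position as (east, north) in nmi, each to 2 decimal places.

Leg 1 (318°, 22.0 nmi): east 22.0 sin 318° = -14.72, north 22.0 cos 318° = 16.35
Leg 2 (001°, 6.9 nmi): east 6.9 sin 1° = 0.12, north 6.9 cos 1° = 6.90
Leg 3 (225°, 32.1 nmi): east 32.1 sin 225° = -22.70, north 32.1 cos 225° = -22.70
Leg 4 (151°, 29.0 nmi): east 29.0 sin 151° = 14.06, north 29.0 cos 151° = -25.36
Summing: -23.24 nmi east, -24.81 nmi north → (-23.24, -24.81).

(-23.24, -24.81)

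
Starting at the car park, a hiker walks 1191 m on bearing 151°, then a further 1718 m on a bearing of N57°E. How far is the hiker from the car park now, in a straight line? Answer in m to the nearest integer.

Leg 1 (151°, 1191 m): east 1191 sin 151° = 577.41, north 1191 cos 151° = -1041.67
Leg 2 (N57°E, 1718 m): east 1718 sin 57° = 1440.84, north 1718 cos 57° = 935.69
Net: 2018.24 east, -105.98 north. Distance = √((2018.24)² + (-105.98)²) = 2021.025 m.

2021 m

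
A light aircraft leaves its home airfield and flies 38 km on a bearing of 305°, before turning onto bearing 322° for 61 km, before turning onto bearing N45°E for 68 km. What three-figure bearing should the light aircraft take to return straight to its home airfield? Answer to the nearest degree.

Leg 1 (305°, 38 km): east 38 sin 305° = -31.13, north 38 cos 305° = 21.80
Leg 2 (322°, 61 km): east 61 sin 322° = -37.56, north 61 cos 322° = 48.07
Leg 3 (N45°E, 68 km): east 68 sin 45° = 48.08, north 68 cos 45° = 48.08
Net displacement: -20.60 east, 117.95 north. Direction back to start is (20.60, -117.95): bearing = atan2(20.60, -117.95) mod 360° = 170.09° ≈ 170°.

170°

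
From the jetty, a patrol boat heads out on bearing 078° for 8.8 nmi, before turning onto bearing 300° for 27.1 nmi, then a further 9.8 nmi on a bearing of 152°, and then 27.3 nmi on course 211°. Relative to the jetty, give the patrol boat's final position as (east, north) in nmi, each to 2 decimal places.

Leg 1 (078°, 8.8 nmi): east 8.8 sin 78° = 8.61, north 8.8 cos 78° = 1.83
Leg 2 (300°, 27.1 nmi): east 27.1 sin 300° = -23.47, north 27.1 cos 300° = 13.55
Leg 3 (152°, 9.8 nmi): east 9.8 sin 152° = 4.60, north 9.8 cos 152° = -8.65
Leg 4 (211°, 27.3 nmi): east 27.3 sin 211° = -14.06, north 27.3 cos 211° = -23.40
Summing: -24.32 nmi east, -16.67 nmi north → (-24.32, -16.67).

(-24.32, -16.67)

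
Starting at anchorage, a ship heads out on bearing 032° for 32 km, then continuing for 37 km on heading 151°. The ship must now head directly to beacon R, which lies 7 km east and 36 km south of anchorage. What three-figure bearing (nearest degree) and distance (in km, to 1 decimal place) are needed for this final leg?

Leg 1 (032°, 32 km): east 32 sin 32° = 16.96, north 32 cos 32° = 27.14
Leg 2 (151°, 37 km): east 37 sin 151° = 17.94, north 37 cos 151° = -32.36
Current position: (34.90, -5.22). Target: (7, -36). Remaining: Δeast = -27.90, Δnorth = -30.78.
Bearing = atan2(-27.90, -30.78) mod 360° = 222.19°; distance = √((-27.90)² + (-30.78)²) = 41.537 km.

222°, 41.5 km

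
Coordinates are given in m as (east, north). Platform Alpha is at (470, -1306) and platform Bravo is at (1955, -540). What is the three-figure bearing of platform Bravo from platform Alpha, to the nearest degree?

Δeast = 1955 − 470 = 1485.00; Δnorth = -540 − -1306 = 766.00.
Bearing = atan2(Δeast, Δnorth) mod 360° = 62.71° ≈ 063°.

063°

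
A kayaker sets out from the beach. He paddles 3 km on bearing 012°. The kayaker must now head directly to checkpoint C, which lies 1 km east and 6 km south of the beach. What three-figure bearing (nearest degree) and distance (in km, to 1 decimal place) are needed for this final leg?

Leg 1 (012°, 3 km): east 3 sin 12° = 0.62, north 3 cos 12° = 2.93
Current position: (0.62, 2.93). Target: (1, -6). Remaining: Δeast = 0.38, Δnorth = -8.93.
Bearing = atan2(0.38, -8.93) mod 360° = 177.59°; distance = √((0.38)² + (-8.93)²) = 8.942 km.

178°, 8.9 km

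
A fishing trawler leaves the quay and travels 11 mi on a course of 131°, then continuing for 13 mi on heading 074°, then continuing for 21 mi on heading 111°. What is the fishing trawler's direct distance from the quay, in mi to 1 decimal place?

41.9 mi

Leg 1 (131°, 11 mi): east 11 sin 131° = 8.30, north 11 cos 131° = -7.22
Leg 2 (074°, 13 mi): east 13 sin 74° = 12.50, north 13 cos 74° = 3.58
Leg 3 (111°, 21 mi): east 21 sin 111° = 19.61, north 21 cos 111° = -7.53
Net: 40.40 east, -11.16 north. Distance = √((40.40)² + (-11.16)²) = 41.916 mi.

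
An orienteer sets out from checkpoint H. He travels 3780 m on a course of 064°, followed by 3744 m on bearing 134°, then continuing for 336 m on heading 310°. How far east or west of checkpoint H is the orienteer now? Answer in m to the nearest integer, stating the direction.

Leg 1 (064°, 3780 m): east 3780 sin 64° = 3397.44, north 3780 cos 64° = 1657.04
Leg 2 (134°, 3744 m): east 3744 sin 134° = 2693.21, north 3744 cos 134° = -2600.80
Leg 3 (310°, 336 m): east 336 sin 310° = -257.39, north 336 cos 310° = 215.98
Net east component: 5833.26 m.

5833 m east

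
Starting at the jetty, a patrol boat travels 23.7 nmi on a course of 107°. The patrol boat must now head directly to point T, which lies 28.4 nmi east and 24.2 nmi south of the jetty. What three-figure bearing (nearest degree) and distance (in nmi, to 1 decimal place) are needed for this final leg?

Leg 1 (107°, 23.7 nmi): east 23.7 sin 107° = 22.66, north 23.7 cos 107° = -6.93
Current position: (22.66, -6.93). Target: (28.4, -24.2). Remaining: Δeast = 5.74, Δnorth = -17.27.
Bearing = atan2(5.74, -17.27) mod 360° = 161.63°; distance = √((5.74)² + (-17.27)²) = 18.198 nmi.

162°, 18.2 nmi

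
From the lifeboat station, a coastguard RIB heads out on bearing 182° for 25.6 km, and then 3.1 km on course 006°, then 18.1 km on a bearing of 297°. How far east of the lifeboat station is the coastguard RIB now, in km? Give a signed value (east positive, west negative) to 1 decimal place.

Leg 1 (182°, 25.6 km): east 25.6 sin 182° = -0.89, north 25.6 cos 182° = -25.58
Leg 2 (006°, 3.1 km): east 3.1 sin 6° = 0.32, north 3.1 cos 6° = 3.08
Leg 3 (297°, 18.1 km): east 18.1 sin 297° = -16.13, north 18.1 cos 297° = 8.22
Net east component: -16.70 km.

-16.7 km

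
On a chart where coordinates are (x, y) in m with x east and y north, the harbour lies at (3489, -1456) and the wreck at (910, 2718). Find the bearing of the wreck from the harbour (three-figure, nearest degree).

Δeast = 910 − 3489 = -2579.00; Δnorth = 2718 − -1456 = 4174.00.
Bearing = atan2(Δeast, Δnorth) mod 360° = 328.29° ≈ 328°.

328°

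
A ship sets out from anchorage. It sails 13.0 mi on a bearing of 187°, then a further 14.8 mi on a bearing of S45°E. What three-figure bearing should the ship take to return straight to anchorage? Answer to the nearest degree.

Leg 1 (187°, 13.0 mi): east 13.0 sin 187° = -1.58, north 13.0 cos 187° = -12.90
Leg 2 (S45°E, 14.8 mi): east 14.8 sin 135° = 10.47, north 14.8 cos 135° = -10.47
Net displacement: 8.88 east, -23.37 north. Direction back to start is (-8.88, 23.37): bearing = atan2(-8.88, 23.37) mod 360° = 339.19° ≈ 339°.

339°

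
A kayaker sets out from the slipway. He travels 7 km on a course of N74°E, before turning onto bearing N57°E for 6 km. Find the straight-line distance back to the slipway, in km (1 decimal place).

12.9 km

Leg 1 (N74°E, 7 km): east 7 sin 74° = 6.73, north 7 cos 74° = 1.93
Leg 2 (N57°E, 6 km): east 6 sin 57° = 5.03, north 6 cos 57° = 3.27
Net: 11.76 east, 5.20 north. Distance = √((11.76)² + (5.20)²) = 12.858 km.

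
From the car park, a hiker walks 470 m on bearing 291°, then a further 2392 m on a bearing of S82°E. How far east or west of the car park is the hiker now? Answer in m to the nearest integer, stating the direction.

Leg 1 (291°, 470 m): east 470 sin 291° = -438.78, north 470 cos 291° = 168.43
Leg 2 (S82°E, 2392 m): east 2392 sin 98° = 2368.72, north 2392 cos 98° = -332.90
Net east component: 1929.94 m.

1930 m east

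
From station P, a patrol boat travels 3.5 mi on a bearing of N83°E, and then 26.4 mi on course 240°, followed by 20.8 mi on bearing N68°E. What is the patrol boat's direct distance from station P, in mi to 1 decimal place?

5.0 mi

Leg 1 (N83°E, 3.5 mi): east 3.5 sin 83° = 3.47, north 3.5 cos 83° = 0.43
Leg 2 (240°, 26.4 mi): east 26.4 sin 240° = -22.86, north 26.4 cos 240° = -13.20
Leg 3 (N68°E, 20.8 mi): east 20.8 sin 68° = 19.29, north 20.8 cos 68° = 7.79
Net: -0.10 east, -4.98 north. Distance = √((-0.10)² + (-4.98)²) = 4.983 mi.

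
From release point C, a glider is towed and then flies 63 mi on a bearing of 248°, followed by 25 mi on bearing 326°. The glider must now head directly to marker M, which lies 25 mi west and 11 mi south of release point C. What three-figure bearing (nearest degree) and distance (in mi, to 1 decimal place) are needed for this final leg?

100°, 48.1 mi

Leg 1 (248°, 63 mi): east 63 sin 248° = -58.41, north 63 cos 248° = -23.60
Leg 2 (326°, 25 mi): east 25 sin 326° = -13.98, north 25 cos 326° = 20.73
Current position: (-72.39, -2.87). Target: (-25, -11). Remaining: Δeast = 47.39, Δnorth = -8.13.
Bearing = atan2(47.39, -8.13) mod 360° = 99.73°; distance = √((47.39)² + (-8.13)²) = 48.084 mi.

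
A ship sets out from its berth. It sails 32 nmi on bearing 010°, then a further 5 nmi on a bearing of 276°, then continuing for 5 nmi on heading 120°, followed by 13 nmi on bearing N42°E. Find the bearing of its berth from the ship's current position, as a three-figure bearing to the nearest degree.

199°

Leg 1 (010°, 32 nmi): east 32 sin 10° = 5.56, north 32 cos 10° = 31.51
Leg 2 (276°, 5 nmi): east 5 sin 276° = -4.97, north 5 cos 276° = 0.52
Leg 3 (120°, 5 nmi): east 5 sin 120° = 4.33, north 5 cos 120° = -2.50
Leg 4 (N42°E, 13 nmi): east 13 sin 42° = 8.70, north 13 cos 42° = 9.66
Net displacement: 13.61 east, 39.20 north. Direction back to start is (-13.61, -39.20): bearing = atan2(-13.61, -39.20) mod 360° = 199.15° ≈ 199°.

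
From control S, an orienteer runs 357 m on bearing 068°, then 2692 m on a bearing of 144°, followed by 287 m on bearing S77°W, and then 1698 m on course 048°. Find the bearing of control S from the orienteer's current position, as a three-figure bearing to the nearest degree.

Leg 1 (068°, 357 m): east 357 sin 68° = 331.00, north 357 cos 68° = 133.73
Leg 2 (144°, 2692 m): east 2692 sin 144° = 1582.32, north 2692 cos 144° = -2177.87
Leg 3 (S77°W, 287 m): east 287 sin 257° = -279.64, north 287 cos 257° = -64.56
Leg 4 (048°, 1698 m): east 1698 sin 48° = 1261.86, north 1698 cos 48° = 1136.18
Net displacement: 2895.54 east, -972.52 north. Direction back to start is (-2895.54, 972.52): bearing = atan2(-2895.54, 972.52) mod 360° = 288.57° ≈ 289°.

289°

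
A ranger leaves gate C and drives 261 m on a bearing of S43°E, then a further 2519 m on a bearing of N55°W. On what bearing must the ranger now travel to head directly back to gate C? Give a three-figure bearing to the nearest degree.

Leg 1 (S43°E, 261 m): east 261 sin 137° = 178.00, north 261 cos 137° = -190.88
Leg 2 (N55°W, 2519 m): east 2519 sin 305° = -2063.44, north 2519 cos 305° = 1444.84
Net displacement: -1885.44 east, 1253.96 north. Direction back to start is (1885.44, -1253.96): bearing = atan2(1885.44, -1253.96) mod 360° = 123.63° ≈ 124°.

124°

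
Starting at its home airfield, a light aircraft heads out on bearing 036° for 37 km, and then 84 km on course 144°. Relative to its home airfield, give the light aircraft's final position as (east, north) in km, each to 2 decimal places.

Leg 1 (036°, 37 km): east 37 sin 36° = 21.75, north 37 cos 36° = 29.93
Leg 2 (144°, 84 km): east 84 sin 144° = 49.37, north 84 cos 144° = -67.96
Summing: 71.12 km east, -38.02 km north → (71.12, -38.02).

(71.12, -38.02)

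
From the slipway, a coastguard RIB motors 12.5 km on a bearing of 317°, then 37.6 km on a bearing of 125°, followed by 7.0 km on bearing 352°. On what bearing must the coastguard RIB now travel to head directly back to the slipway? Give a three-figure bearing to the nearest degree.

284°

Leg 1 (317°, 12.5 km): east 12.5 sin 317° = -8.52, north 12.5 cos 317° = 9.14
Leg 2 (125°, 37.6 km): east 37.6 sin 125° = 30.80, north 37.6 cos 125° = -21.57
Leg 3 (352°, 7.0 km): east 7.0 sin 352° = -0.97, north 7.0 cos 352° = 6.93
Net displacement: 21.30 east, -5.49 north. Direction back to start is (-21.30, 5.49): bearing = atan2(-21.30, 5.49) mod 360° = 284.46° ≈ 284°.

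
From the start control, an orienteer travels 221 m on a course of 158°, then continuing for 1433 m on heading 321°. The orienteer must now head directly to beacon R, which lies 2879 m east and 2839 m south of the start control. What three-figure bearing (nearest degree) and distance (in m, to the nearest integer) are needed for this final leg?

Leg 1 (158°, 221 m): east 221 sin 158° = 82.79, north 221 cos 158° = -204.91
Leg 2 (321°, 1433 m): east 1433 sin 321° = -901.82, north 1433 cos 321° = 1113.65
Current position: (-819.03, 908.74). Target: (2879, -2839). Remaining: Δeast = 3698.03, Δnorth = -3747.74.
Bearing = atan2(3698.03, -3747.74) mod 360° = 135.38°; distance = √((3698.03)² + (-3747.74)²) = 5265.072 m.

135°, 5265 m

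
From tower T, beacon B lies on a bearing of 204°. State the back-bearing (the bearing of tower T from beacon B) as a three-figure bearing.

024°

Back-bearing = 204° − 180° = 024°.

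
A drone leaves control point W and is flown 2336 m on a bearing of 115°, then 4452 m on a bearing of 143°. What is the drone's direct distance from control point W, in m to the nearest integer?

Leg 1 (115°, 2336 m): east 2336 sin 115° = 2117.13, north 2336 cos 115° = -987.24
Leg 2 (143°, 4452 m): east 4452 sin 143° = 2679.28, north 4452 cos 143° = -3555.53
Net: 4796.42 east, -4542.76 north. Distance = √((4796.42)² + (-4542.76)²) = 6606.231 m.

6606 m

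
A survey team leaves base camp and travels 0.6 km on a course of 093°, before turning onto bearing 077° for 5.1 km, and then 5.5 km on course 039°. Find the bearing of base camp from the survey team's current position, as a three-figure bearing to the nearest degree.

239°

Leg 1 (093°, 0.6 km): east 0.6 sin 93° = 0.60, north 0.6 cos 93° = -0.03
Leg 2 (077°, 5.1 km): east 5.1 sin 77° = 4.97, north 5.1 cos 77° = 1.15
Leg 3 (039°, 5.5 km): east 5.5 sin 39° = 3.46, north 5.5 cos 39° = 4.27
Net displacement: 9.03 east, 5.39 north. Direction back to start is (-9.03, -5.39): bearing = atan2(-9.03, -5.39) mod 360° = 239.17° ≈ 239°.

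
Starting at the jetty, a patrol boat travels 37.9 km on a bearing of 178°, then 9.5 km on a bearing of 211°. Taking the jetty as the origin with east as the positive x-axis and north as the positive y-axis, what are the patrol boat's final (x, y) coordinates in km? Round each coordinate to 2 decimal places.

Leg 1 (178°, 37.9 km): east 37.9 sin 178° = 1.32, north 37.9 cos 178° = -37.88
Leg 2 (211°, 9.5 km): east 9.5 sin 211° = -4.89, north 9.5 cos 211° = -8.14
Summing: -3.57 km east, -46.02 km north → (-3.57, -46.02).

(-3.57, -46.02)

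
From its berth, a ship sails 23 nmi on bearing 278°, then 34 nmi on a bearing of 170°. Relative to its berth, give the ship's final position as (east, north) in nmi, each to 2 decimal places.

(-16.87, -30.28)

Leg 1 (278°, 23 nmi): east 23 sin 278° = -22.78, north 23 cos 278° = 3.20
Leg 2 (170°, 34 nmi): east 34 sin 170° = 5.90, north 34 cos 170° = -33.48
Summing: -16.87 nmi east, -30.28 nmi north → (-16.87, -30.28).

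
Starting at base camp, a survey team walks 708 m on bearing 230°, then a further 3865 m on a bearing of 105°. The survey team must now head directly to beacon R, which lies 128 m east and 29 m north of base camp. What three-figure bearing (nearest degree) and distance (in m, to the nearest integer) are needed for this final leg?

296°, 3404 m

Leg 1 (230°, 708 m): east 708 sin 230° = -542.36, north 708 cos 230° = -455.09
Leg 2 (105°, 3865 m): east 3865 sin 105° = 3733.30, north 3865 cos 105° = -1000.34
Current position: (3190.94, -1455.43). Target: (128, 29). Remaining: Δeast = -3062.94, Δnorth = 1484.43.
Bearing = atan2(-3062.94, 1484.43) mod 360° = 295.86°; distance = √((-3062.94)² + (1484.43)²) = 3403.697 m.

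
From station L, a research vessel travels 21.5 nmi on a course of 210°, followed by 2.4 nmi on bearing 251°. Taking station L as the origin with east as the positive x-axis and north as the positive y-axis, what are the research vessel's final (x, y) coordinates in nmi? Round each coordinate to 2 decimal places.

Leg 1 (210°, 21.5 nmi): east 21.5 sin 210° = -10.75, north 21.5 cos 210° = -18.62
Leg 2 (251°, 2.4 nmi): east 2.4 sin 251° = -2.27, north 2.4 cos 251° = -0.78
Summing: -13.02 nmi east, -19.40 nmi north → (-13.02, -19.40).

(-13.02, -19.40)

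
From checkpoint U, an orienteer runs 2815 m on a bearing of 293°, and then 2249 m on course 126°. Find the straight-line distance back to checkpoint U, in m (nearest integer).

803 m

Leg 1 (293°, 2815 m): east 2815 sin 293° = -2591.22, north 2815 cos 293° = 1099.91
Leg 2 (126°, 2249 m): east 2249 sin 126° = 1819.48, north 2249 cos 126° = -1321.93
Net: -771.74 east, -222.02 north. Distance = √((-771.74)² + (-222.02)²) = 803.044 m.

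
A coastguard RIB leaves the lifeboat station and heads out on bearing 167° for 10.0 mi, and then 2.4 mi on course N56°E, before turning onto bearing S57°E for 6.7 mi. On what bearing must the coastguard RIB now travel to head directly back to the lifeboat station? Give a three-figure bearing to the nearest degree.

321°

Leg 1 (167°, 10.0 mi): east 10.0 sin 167° = 2.25, north 10.0 cos 167° = -9.74
Leg 2 (N56°E, 2.4 mi): east 2.4 sin 56° = 1.99, north 2.4 cos 56° = 1.34
Leg 3 (S57°E, 6.7 mi): east 6.7 sin 123° = 5.62, north 6.7 cos 123° = -3.65
Net displacement: 9.86 east, -12.05 north. Direction back to start is (-9.86, 12.05): bearing = atan2(-9.86, 12.05) mod 360° = 320.71° ≈ 321°.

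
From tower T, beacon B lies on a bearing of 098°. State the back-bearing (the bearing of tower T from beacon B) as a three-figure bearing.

278°

Back-bearing = 098° + 180° = 278°.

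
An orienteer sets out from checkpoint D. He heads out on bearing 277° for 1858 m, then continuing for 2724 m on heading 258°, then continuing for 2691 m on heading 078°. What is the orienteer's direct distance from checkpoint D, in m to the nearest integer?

1889 m

Leg 1 (277°, 1858 m): east 1858 sin 277° = -1844.15, north 1858 cos 277° = 226.43
Leg 2 (258°, 2724 m): east 2724 sin 258° = -2664.47, north 2724 cos 258° = -566.35
Leg 3 (078°, 2691 m): east 2691 sin 78° = 2632.20, north 2691 cos 78° = 559.49
Net: -1876.43 east, 219.57 north. Distance = √((-1876.43)² + (219.57)²) = 1889.233 m.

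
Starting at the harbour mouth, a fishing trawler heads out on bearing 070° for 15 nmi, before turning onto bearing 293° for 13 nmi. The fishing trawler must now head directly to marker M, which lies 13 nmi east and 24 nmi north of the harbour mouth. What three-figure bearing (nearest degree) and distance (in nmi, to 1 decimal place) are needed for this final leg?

038°, 17.6 nmi

Leg 1 (070°, 15 nmi): east 15 sin 70° = 14.10, north 15 cos 70° = 5.13
Leg 2 (293°, 13 nmi): east 13 sin 293° = -11.97, north 13 cos 293° = 5.08
Current position: (2.13, 10.21). Target: (13, 24). Remaining: Δeast = 10.87, Δnorth = 13.79.
Bearing = atan2(10.87, 13.79) mod 360° = 38.25°; distance = √((10.87)² + (13.79)²) = 17.560 nmi.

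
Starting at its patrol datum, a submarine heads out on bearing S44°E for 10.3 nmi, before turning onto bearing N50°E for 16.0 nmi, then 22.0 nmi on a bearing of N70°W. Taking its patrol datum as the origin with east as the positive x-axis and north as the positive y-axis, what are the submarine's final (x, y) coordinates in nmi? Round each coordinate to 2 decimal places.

(-1.26, 10.40)

Leg 1 (S44°E, 10.3 nmi): east 10.3 sin 136° = 7.15, north 10.3 cos 136° = -7.41
Leg 2 (N50°E, 16.0 nmi): east 16.0 sin 50° = 12.26, north 16.0 cos 50° = 10.28
Leg 3 (N70°W, 22.0 nmi): east 22.0 sin 290° = -20.67, north 22.0 cos 290° = 7.52
Summing: -1.26 nmi east, 10.40 nmi north → (-1.26, 10.40).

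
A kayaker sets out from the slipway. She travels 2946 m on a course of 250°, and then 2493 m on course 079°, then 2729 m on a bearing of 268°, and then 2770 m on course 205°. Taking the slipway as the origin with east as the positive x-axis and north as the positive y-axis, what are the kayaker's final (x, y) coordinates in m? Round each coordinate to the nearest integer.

Leg 1 (250°, 2946 m): east 2946 sin 250° = -2768.33, north 2946 cos 250° = -1007.59
Leg 2 (079°, 2493 m): east 2493 sin 79° = 2447.20, north 2493 cos 79° = 475.69
Leg 3 (268°, 2729 m): east 2729 sin 268° = -2727.34, north 2729 cos 268° = -95.24
Leg 4 (205°, 2770 m): east 2770 sin 205° = -1170.65, north 2770 cos 205° = -2510.47
Summing: -4219.13 m east, -3137.62 m north → (-4219, -3138).

(-4219, -3138)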